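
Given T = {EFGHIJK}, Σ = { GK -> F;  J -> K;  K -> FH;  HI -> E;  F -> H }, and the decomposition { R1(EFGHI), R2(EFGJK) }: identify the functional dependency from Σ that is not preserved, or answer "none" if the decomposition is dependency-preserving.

none

GK → F lies within R2.
J → K lies within R2.
K → FH: restricted closure across fragments reaches FH.
HI → E lies within R1.
F → H lies within R1.
Every dependency is enforceable on the fragments, so the decomposition is dependency-preserving.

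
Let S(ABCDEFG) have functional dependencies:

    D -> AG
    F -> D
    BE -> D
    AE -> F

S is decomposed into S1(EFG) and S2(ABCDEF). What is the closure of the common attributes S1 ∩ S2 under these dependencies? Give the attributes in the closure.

S1 ∩ S2 = {EF}.
F → D applies, adding D
D → AG applies, adding AG
Closure: {ADEFG}.

ADEFG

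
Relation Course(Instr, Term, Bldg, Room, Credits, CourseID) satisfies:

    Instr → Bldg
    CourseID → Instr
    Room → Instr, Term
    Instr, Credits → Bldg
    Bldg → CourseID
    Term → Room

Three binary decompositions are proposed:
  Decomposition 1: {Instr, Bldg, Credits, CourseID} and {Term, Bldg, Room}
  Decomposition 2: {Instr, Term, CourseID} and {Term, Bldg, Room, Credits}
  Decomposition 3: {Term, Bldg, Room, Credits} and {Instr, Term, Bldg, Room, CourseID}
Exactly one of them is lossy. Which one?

Decomposition 1

Decomposition 1: common = {Bldg}, closure = {Instr, Bldg, CourseID} → lossy.
Decomposition 2: common = {Term}, closure = {Instr, Term, Bldg, Room, CourseID} → lossless.
Decomposition 3: common = {Term, Bldg, Room}, closure = {Instr, Term, Bldg, Room, CourseID} → lossless.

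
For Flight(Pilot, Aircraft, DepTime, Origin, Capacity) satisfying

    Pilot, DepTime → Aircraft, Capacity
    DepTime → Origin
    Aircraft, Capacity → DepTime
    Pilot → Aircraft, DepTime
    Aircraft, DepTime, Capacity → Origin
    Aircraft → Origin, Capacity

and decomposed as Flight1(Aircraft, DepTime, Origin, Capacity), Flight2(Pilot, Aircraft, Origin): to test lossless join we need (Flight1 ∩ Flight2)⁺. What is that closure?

Aircraft, DepTime, Origin, Capacity

Flight1 ∩ Flight2 = {Aircraft, Origin}.
Aircraft → Origin, Capacity applies, adding Capacity
Aircraft, Capacity → DepTime applies, adding DepTime
Closure: {Aircraft, DepTime, Origin, Capacity}.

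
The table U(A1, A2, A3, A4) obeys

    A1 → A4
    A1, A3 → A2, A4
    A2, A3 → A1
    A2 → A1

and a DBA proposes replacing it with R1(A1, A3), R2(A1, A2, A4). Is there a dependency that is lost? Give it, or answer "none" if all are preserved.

Check A1, A3 → A2, A4: no single fragment contains all of {A1, A2, A3, A4}, and the restricted closure of {A1, A3} across the fragments never reaches {A2, A4}.
A1 → A4 is preserved.
A2, A3 → A1 is preserved.
A2 → A1 is preserved.

A1, A3 → A2, A4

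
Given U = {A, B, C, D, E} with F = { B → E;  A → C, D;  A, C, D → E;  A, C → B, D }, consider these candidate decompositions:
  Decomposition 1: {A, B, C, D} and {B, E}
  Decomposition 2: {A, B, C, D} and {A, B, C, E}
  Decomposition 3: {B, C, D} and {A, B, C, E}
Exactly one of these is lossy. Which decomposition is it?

Decomposition 1: common = {B}, closure = {B, E} → lossless.
Decomposition 2: common = {A, B, C}, closure = {A, B, C, D, E} → lossless.
Decomposition 3: common = {B, C}, closure = {B, C, E} → lossy.

Decomposition 3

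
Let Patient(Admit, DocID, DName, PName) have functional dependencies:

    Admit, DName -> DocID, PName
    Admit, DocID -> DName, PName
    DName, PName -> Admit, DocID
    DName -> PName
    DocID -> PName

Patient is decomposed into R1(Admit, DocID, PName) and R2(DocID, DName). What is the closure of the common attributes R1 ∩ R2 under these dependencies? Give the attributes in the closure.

R1 ∩ R2 = {DocID}.
DocID → PName applies, adding PName
Closure: {DocID, PName}.

DocID, PName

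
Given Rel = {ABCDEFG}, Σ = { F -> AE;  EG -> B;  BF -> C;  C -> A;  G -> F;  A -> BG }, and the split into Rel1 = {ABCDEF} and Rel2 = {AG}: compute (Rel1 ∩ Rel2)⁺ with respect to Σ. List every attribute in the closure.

ABCEFG

Rel1 ∩ Rel2 = {A}.
A → BG applies, adding BG
G → F applies, adding F
F → AE applies, adding E
BF → C applies, adding C
Closure: {ABCEFG}.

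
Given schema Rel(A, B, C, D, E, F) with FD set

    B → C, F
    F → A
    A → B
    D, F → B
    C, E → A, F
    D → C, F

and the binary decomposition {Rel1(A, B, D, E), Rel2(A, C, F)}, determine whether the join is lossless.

Yes

Common attributes: Rel1 ∩ Rel2 = {A}.
Closure of {A}: A → B applies, adding B; B → C, F applies, adding C, F. So (A)⁺ = {A, B, C, F}.
This closure contains every attribute of Rel2, so Rel1 ∩ Rel2 → Rel2. The join is lossless.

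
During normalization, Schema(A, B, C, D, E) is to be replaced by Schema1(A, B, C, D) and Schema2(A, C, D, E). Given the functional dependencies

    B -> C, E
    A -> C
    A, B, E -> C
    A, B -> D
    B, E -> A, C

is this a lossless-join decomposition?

Common attributes: Schema1 ∩ Schema2 = {A, C, D}.
No dependency enlarges {A, C, D}, so (A, C, D)⁺ = {A, C, D}.
The closure contains neither all of Schema1 = {A, B, C, D} nor all of Schema2 = {A, C, D, E}, so the common attributes are not a superkey of either fragment. The join is lossy.

No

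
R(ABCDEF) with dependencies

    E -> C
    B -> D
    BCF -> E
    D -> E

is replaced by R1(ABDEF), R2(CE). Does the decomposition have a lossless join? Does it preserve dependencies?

Lossless test: (E)⁺ = {CE}, which contains all of one fragment — lossless.
Dependency preservation: BCF → E is not contained in any single fragment, but the restricted closure of its left-hand side across the fragments still reaches the right-hand side; the remaining FDs each lie inside some fragment. All dependencies are preserved.

lossless and dependency-preserving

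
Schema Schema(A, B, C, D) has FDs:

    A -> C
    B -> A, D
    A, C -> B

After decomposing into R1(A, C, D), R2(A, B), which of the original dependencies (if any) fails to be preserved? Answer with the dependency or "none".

none

A → C lies within R1.
B → A, D: restricted closure across fragments reaches A, D.
A, C → B: restricted closure across fragments reaches B.
Every dependency is enforceable on the fragments, so the decomposition is dependency-preserving.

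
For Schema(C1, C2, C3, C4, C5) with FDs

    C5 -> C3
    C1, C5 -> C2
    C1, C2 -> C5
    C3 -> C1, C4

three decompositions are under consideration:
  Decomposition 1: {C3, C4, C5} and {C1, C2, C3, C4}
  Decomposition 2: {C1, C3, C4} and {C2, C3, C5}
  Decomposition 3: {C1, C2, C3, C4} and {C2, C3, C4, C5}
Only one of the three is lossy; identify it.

Decomposition 1

Decomposition 1: common = {C3, C4}, closure = {C1, C3, C4} → lossy.
Decomposition 2: common = {C3}, closure = {C1, C3, C4} → lossless.
Decomposition 3: common = {C2, C3, C4}, closure = {C1, C2, C3, C4, C5} → lossless.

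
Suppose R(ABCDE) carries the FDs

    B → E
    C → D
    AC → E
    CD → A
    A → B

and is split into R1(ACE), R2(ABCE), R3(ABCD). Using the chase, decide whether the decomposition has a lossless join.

Chase test. Columns are ABCDE; row i has aⱼ where attribute j ∈ Ri, else bᵢⱼ.
Initial tableau (one row per fragment):
  row 1: a1 b12 a3 b14 a5
  row 2: a1 a2 a3 b24 a5
  row 3: a1 a2 a3 a4 b35
Rows 2 and 3 agree on B; apply B→E and equate their E entries.
Rows 1 and 2 agree on C; apply C→D and equate their D entries.
Rows 1 and 3 agree on C; apply C→D and equate their D entries.
Rows 1 and 2 agree on A; apply A→B and equate their B entries.
Row 1 is now all distinguished symbols — the join is lossless.

Yes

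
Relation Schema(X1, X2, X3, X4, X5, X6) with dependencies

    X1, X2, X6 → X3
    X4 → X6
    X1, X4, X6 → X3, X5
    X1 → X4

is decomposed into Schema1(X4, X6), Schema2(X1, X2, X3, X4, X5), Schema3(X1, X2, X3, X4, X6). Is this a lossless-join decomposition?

Chase test. Columns are X1, X2, X3, X4, X5, X6; row i has aⱼ where attribute j ∈ Schemai, else bᵢⱼ.
Initial tableau (one row per fragment):
  row 1: b11 b12 b13 a4 b15 a6
  row 2: a1 a2 a3 a4 a5 b26
  row 3: a1 a2 a3 a4 b35 a6
Rows 1 and 2 agree on X4; apply X4→X6 and equate their X6 entries.
Rows 2 and 3 agree on X1, X4, X6; apply X1, X4, X6→X3, X5 and equate their X3, X5 entries.
Row 2 is now all distinguished symbols — the join is lossless.

Yes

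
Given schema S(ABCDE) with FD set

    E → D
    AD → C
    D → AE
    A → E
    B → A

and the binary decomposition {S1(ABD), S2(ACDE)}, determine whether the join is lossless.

Yes

Common attributes: S1 ∩ S2 = {AD}.
Closure of {AD}: AD → C applies, adding C; D → AE applies, adding E. So (AD)⁺ = {ACDE}.
This closure contains every attribute of S2, so S1 ∩ S2 → S2. The join is lossless.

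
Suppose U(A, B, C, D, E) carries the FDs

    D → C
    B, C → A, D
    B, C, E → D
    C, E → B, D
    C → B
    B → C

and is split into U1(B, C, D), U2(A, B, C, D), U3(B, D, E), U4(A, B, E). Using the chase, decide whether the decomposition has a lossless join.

Yes

Chase test. Columns are A, B, C, D, E; row i has aⱼ where attribute j ∈ Ui, else bᵢⱼ.
Initial tableau (one row per fragment):
  row 1: b11 a2 a3 a4 b15
  row 2: a1 a2 a3 a4 b25
  row 3: b31 a2 b33 a4 a5
  row 4: a1 a2 b43 b44 a5
Rows 1 and 3 agree on D; apply D→C and equate their C entries.
Rows 1 and 2 agree on B, C; apply B, C→A, D and equate their A, D entries.
Rows 1 and 3 agree on B, C; apply B, C→A, D and equate their A, D entries.
Rows 1 and 4 agree on B; apply B→C and equate their C entries.
Rows 1 and 4 agree on B, C; apply B, C→A, D and equate their A, D entries.
Row 3 is now all distinguished symbols — the join is lossless.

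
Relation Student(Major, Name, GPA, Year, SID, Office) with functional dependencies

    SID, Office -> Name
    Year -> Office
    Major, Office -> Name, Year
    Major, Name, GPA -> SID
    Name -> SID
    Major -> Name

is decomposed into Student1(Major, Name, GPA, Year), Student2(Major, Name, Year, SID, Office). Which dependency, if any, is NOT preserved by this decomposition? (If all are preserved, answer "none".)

SID, Office → Name lies within Student2.
Year → Office lies within Student2.
Major, Office → Name, Year lies within Student2.
Major, Name, GPA → SID: restricted closure across fragments reaches SID.
Name → SID lies within Student2.
Major → Name lies within Student1.
Every dependency is enforceable on the fragments, so the decomposition is dependency-preserving.

none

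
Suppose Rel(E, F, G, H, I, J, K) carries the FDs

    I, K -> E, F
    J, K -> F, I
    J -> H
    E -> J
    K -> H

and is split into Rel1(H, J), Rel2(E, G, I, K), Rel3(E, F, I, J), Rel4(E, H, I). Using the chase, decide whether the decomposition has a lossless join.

Chase test. Columns are E, F, G, H, I, J, K; row i has aⱼ where attribute j ∈ Reli, else bᵢⱼ.
Initial tableau (one row per fragment):
  row 1: b11 b12 b13 a4 b15 a6 b17
  row 2: a1 b22 a3 b24 a5 b26 a7
  row 3: a1 a2 b33 b34 a5 a6 b37
  row 4: a1 b42 b43 a4 a5 b46 b47
Rows 1 and 3 agree on J; apply J→H and equate their H entries.
Rows 2 and 3 agree on E; apply E→J and equate their J entries.
Rows 2 and 4 agree on E; apply E→J and equate their J entries.
Rows 1 and 2 agree on J; apply J→H and equate their H entries.
No row becomes fully distinguished — the join is lossy.

No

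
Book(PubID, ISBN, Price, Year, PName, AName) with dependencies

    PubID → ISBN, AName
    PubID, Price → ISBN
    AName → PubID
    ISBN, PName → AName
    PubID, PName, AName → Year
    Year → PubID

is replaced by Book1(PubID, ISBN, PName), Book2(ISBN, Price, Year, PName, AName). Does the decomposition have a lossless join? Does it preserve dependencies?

Lossless test: (ISBN, PName)⁺ = {PubID, ISBN, Year, PName, AName}, which contains all of one fragment — lossless.
Dependency preservation: the restricted closure of {PubID} across the fragments never reaches {ISBN, AName}, so PubID → ISBN, AName cannot be enforced without a join — not preserved.

lossless but not dependency-preserving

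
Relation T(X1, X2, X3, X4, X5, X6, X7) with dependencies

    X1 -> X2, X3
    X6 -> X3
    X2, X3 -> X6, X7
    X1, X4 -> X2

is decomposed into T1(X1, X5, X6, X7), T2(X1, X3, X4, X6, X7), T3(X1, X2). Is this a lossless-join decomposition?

No

Chase test. Columns are X1, X2, X3, X4, X5, X6, X7; row i has aⱼ where attribute j ∈ Ti, else bᵢⱼ.
Initial tableau (one row per fragment):
  row 1: a1 b12 b13 b14 a5 a6 a7
  row 2: a1 b22 a3 a4 b25 a6 a7
  row 3: a1 a2 b33 b34 b35 b36 b37
Rows 1 and 2 agree on X1; apply X1→X2, X3 and equate their X2, X3 entries.
Rows 1 and 3 agree on X1; apply X1→X2, X3 and equate their X2, X3 entries.
Rows 1 and 3 agree on X2, X3; apply X2, X3→X6, X7 and equate their X6, X7 entries.
No row becomes fully distinguished — the join is lossy.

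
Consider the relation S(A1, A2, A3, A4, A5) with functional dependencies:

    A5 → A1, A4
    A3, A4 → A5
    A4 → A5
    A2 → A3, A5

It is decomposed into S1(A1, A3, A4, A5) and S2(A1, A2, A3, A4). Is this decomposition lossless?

Common attributes: S1 ∩ S2 = {A1, A3, A4}.
Closure of {A1, A3, A4}: A3, A4 → A5 applies, adding A5. So (A1, A3, A4)⁺ = {A1, A3, A4, A5}.
This closure contains every attribute of S1, so S1 ∩ S2 → S1. The join is lossless.

Yes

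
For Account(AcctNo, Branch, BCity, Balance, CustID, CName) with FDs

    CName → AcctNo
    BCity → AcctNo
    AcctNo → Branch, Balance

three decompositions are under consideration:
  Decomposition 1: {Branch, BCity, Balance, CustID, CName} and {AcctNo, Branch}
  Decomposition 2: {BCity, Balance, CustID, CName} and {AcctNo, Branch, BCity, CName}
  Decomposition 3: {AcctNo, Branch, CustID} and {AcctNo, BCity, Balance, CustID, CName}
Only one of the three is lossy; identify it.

Decomposition 1

Decomposition 1: common = {Branch}, closure = {Branch} → lossy.
Decomposition 2: common = {BCity, CName}, closure = {AcctNo, Branch, BCity, Balance, CName} → lossless.
Decomposition 3: common = {AcctNo, CustID}, closure = {AcctNo, Branch, Balance, CustID} → lossless.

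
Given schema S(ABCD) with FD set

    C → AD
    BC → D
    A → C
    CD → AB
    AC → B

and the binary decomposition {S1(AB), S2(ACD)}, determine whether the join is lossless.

Common attributes: S1 ∩ S2 = {A}.
Closure of {A}: A → C applies, adding C; AC → B applies, adding B; C → AD applies, adding D. So (A)⁺ = {ABCD}.
This closure contains every attribute of S1, so S1 ∩ S2 → S1. The join is lossless.

Yes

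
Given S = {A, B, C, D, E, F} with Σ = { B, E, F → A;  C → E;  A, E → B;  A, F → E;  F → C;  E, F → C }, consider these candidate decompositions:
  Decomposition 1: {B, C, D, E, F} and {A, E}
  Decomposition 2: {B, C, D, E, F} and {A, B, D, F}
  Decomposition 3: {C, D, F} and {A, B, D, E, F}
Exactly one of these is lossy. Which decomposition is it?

Decomposition 1: common = {E}, closure = {E} → lossy.
Decomposition 2: common = {B, D, F}, closure = {A, B, C, D, E, F} → lossless.
Decomposition 3: common = {D, F}, closure = {C, D, E, F} → lossless.

Decomposition 1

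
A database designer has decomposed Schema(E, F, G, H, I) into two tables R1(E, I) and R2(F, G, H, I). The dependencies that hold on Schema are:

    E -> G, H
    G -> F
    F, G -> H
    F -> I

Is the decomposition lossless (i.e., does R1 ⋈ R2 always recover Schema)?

Common attributes: R1 ∩ R2 = {I}.
No dependency enlarges {I}, so (I)⁺ = {I}.
The closure contains neither all of R1 = {E, I} nor all of R2 = {F, G, H, I}, so the common attributes are not a superkey of either fragment. The join is lossy.

No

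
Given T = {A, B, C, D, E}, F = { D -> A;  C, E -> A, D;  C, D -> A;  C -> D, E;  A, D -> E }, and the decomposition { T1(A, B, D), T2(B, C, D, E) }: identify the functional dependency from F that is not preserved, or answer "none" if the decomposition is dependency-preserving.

none

D → A lies within T1.
C, E → A, D: restricted closure across fragments reaches A, D.
C, D → A: restricted closure across fragments reaches A.
C → D, E lies within T2.
A, D → E: restricted closure across fragments reaches E.
Every dependency is enforceable on the fragments, so the decomposition is dependency-preserving.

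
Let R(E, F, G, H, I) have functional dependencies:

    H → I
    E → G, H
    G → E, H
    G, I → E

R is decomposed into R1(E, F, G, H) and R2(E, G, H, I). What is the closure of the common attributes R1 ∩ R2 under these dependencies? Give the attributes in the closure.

R1 ∩ R2 = {E, G, H}.
H → I applies, adding I
Closure: {E, G, H, I}.

E, G, H, I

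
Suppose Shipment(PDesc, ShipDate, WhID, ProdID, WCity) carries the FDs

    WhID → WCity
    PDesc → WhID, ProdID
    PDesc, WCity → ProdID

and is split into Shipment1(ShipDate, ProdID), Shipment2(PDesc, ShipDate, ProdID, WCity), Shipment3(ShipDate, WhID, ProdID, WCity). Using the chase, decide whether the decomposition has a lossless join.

No

Chase test. Columns are PDesc, ShipDate, WhID, ProdID, WCity; row i has aⱼ where attribute j ∈ Shipmenti, else bᵢⱼ.
Initial tableau (one row per fragment):
  row 1: b11 a2 b13 a4 b15
  row 2: a1 a2 b23 a4 a5
  row 3: b31 a2 a3 a4 a5
No row becomes fully distinguished — the join is lossy.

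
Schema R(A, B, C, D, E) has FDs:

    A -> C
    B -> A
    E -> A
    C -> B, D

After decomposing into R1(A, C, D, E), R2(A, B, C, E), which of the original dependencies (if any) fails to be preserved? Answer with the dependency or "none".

none

A → C lies within R1.
B → A lies within R2.
E → A lies within R1.
C → B, D: restricted closure across fragments reaches B, D.
Every dependency is enforceable on the fragments, so the decomposition is dependency-preserving.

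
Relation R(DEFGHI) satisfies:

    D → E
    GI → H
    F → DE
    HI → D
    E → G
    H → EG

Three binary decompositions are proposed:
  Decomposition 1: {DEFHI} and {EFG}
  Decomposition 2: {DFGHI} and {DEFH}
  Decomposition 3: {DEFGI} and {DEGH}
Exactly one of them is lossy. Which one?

Decomposition 3

Decomposition 1: common = {EF}, closure = {DEFG} → lossless.
Decomposition 2: common = {DFH}, closure = {DEFGH} → lossless.
Decomposition 3: common = {DEG}, closure = {DEG} → lossy.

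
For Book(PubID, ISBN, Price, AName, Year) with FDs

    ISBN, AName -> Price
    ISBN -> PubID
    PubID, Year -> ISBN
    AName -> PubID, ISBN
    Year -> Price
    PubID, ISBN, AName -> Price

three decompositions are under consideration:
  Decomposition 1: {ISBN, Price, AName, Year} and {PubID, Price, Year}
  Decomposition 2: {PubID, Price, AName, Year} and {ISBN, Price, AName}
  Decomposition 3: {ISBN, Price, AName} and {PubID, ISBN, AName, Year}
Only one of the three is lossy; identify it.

Decomposition 1: common = {Price, Year}, closure = {Price, Year} → lossy.
Decomposition 2: common = {Price, AName}, closure = {PubID, ISBN, Price, AName} → lossless.
Decomposition 3: common = {ISBN, AName}, closure = {PubID, ISBN, Price, AName} → lossless.

Decomposition 1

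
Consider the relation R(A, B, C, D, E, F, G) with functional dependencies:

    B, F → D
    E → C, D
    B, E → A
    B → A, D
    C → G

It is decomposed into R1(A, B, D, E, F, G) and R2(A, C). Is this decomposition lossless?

Common attributes: R1 ∩ R2 = {A}.
No dependency enlarges {A}, so (A)⁺ = {A}.
The closure contains neither all of R1 = {A, B, D, E, F, G} nor all of R2 = {A, C}, so the common attributes are not a superkey of either fragment. The join is lossy.

No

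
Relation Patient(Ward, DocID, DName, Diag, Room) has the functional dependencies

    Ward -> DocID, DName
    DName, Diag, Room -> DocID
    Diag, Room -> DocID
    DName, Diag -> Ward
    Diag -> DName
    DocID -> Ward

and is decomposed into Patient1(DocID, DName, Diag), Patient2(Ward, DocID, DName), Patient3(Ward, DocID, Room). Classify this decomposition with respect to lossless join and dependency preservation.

Lossless test (chase): Rows 2 and 3 agree on Ward; apply Ward→DocID, DName and equate their DocID, DName entries. Rows 1 and 2 agree on DocID; apply DocID→Ward and equate their Ward entries. No row becomes fully distinguished — the join is lossy.
Dependency preservation: DName, Diag, Room → DocID; Diag, Room → DocID; DName, Diag → Ward are not contained in any single fragment, but the restricted closure of each left-hand side across the fragments still reaches the right-hand side; the remaining FDs each lie inside some fragment. All dependencies are preserved.

lossy but dependency-preserving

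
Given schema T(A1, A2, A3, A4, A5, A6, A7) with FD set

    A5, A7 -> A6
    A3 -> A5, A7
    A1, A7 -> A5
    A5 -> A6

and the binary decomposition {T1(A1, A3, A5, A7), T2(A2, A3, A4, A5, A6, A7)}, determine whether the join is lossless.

Common attributes: T1 ∩ T2 = {A3, A5, A7}.
Closure of {A3, A5, A7}: A5, A7 → A6 applies, adding A6. So (A3, A5, A7)⁺ = {A3, A5, A6, A7}.
The closure contains neither all of T1 = {A1, A3, A5, A7} nor all of T2 = {A2, A3, A4, A5, A6, A7}, so the common attributes are not a superkey of either fragment. The join is lossy.

No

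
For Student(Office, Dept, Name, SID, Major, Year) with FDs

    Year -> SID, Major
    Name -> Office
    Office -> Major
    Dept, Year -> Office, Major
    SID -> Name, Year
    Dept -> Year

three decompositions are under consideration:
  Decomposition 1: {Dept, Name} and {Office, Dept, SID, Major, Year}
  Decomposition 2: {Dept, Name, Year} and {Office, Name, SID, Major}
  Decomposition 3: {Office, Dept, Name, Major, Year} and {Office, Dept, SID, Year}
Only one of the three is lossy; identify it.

Decomposition 1: common = {Dept}, closure = {Office, Dept, Name, SID, Major, Year} → lossless.
Decomposition 2: common = {Name}, closure = {Office, Name, Major} → lossy.
Decomposition 3: common = {Office, Dept, Year}, closure = {Office, Dept, Name, SID, Major, Year} → lossless.

Decomposition 2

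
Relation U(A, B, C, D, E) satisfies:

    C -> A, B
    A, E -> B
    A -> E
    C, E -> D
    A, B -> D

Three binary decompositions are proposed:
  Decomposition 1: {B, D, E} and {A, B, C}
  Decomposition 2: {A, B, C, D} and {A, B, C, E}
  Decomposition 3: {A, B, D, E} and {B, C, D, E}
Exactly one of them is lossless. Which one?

Decomposition 2

Decomposition 1: common = {B}, closure = {B} → lossy.
Decomposition 2: common = {A, B, C}, closure = {A, B, C, D, E} → lossless.
Decomposition 3: common = {B, D, E}, closure = {B, D, E} → lossy.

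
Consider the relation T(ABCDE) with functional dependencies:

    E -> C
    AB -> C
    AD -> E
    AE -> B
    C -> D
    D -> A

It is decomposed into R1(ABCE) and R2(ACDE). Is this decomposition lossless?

Common attributes: R1 ∩ R2 = {ACE}.
Closure of {ACE}: AE → B applies, adding B; C → D applies, adding D. So (ACE)⁺ = {ABCDE}.
This closure contains every attribute of R1, so R1 ∩ R2 → R1. The join is lossless.

Yes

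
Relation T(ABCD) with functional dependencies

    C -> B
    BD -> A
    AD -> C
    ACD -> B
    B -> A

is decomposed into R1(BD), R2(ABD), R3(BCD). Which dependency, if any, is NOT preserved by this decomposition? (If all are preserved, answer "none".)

none

C → B lies within R3.
BD → A lies within R2.
AD → C: restricted closure across fragments reaches C.
ACD → B: restricted closure across fragments reaches B.
B → A lies within R2.
Every dependency is enforceable on the fragments, so the decomposition is dependency-preserving.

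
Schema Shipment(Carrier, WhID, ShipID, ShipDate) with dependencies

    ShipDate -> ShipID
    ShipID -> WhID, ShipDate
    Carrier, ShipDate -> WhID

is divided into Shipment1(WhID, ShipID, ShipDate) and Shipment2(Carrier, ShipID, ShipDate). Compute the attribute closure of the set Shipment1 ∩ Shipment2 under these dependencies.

WhID, ShipID, ShipDate

Shipment1 ∩ Shipment2 = {ShipID, ShipDate}.
ShipID → WhID, ShipDate applies, adding WhID
Closure: {WhID, ShipID, ShipDate}.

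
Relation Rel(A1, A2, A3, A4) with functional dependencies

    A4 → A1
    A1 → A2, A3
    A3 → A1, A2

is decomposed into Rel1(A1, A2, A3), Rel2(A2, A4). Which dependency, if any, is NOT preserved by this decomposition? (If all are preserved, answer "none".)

Check A4 → A1: no single fragment contains all of {A1, A4}, and the restricted closure of {A4} across the fragments never reaches {A1}.
A1 → A2, A3 is preserved.
A3 → A1, A2 is preserved.

A4 → A1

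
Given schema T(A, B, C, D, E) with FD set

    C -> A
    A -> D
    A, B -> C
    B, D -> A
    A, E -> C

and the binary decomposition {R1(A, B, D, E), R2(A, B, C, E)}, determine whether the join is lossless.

Common attributes: R1 ∩ R2 = {A, B, E}.
Closure of {A, B, E}: A → D applies, adding D; A, B → C applies, adding C. So (A, B, E)⁺ = {A, B, C, D, E}.
This closure contains every attribute of R1, so R1 ∩ R2 → R1. The join is lossless.

Yes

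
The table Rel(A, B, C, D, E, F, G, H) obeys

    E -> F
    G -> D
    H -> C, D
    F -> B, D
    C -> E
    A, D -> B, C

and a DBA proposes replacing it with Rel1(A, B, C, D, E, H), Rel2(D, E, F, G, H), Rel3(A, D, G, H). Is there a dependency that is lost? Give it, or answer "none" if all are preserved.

F -> B, D

Check F → B, D: no single fragment contains all of {B, D, F}, and the restricted closure of {F} across the fragments never reaches {B, D}.
E → F is preserved.
G → D is preserved.
H → C, D is preserved.
C → E is preserved.
A, D → B, C is preserved.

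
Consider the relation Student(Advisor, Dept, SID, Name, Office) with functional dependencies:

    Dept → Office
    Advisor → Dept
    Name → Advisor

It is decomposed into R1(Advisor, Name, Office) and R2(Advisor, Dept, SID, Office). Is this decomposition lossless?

Common attributes: R1 ∩ R2 = {Advisor, Office}.
Closure of {Advisor, Office}: Advisor → Dept applies, adding Dept. So (Advisor, Office)⁺ = {Advisor, Dept, Office}.
The closure contains neither all of R1 = {Advisor, Name, Office} nor all of R2 = {Advisor, Dept, SID, Office}, so the common attributes are not a superkey of either fragment. The join is lossy.

No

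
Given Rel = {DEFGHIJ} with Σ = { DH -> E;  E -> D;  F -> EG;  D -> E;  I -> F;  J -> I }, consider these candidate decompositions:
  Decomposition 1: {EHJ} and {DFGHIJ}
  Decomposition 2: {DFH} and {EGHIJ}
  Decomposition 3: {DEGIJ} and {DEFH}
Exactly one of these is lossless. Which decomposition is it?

Decomposition 1: common = {HJ}, closure = {DEFGHIJ} → lossless.
Decomposition 2: common = {H}, closure = {H} → lossy.
Decomposition 3: common = {DE}, closure = {DE} → lossy.

Decomposition 1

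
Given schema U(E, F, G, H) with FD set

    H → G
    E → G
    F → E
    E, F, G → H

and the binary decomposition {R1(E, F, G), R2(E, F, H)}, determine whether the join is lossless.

Yes

Common attributes: R1 ∩ R2 = {E, F}.
Closure of {E, F}: E → G applies, adding G; E, F, G → H applies, adding H. So (E, F)⁺ = {E, F, G, H}.
This closure contains every attribute of R1, so R1 ∩ R2 → R1. The join is lossless.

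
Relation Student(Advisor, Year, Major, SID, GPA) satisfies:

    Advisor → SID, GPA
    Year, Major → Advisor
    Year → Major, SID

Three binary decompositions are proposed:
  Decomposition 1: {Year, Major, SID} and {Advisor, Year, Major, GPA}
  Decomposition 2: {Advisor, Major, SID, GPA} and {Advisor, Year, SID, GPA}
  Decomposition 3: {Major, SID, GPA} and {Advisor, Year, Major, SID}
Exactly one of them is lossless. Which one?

Decomposition 1: common = {Year, Major}, closure = {Advisor, Year, Major, SID, GPA} → lossless.
Decomposition 2: common = {Advisor, SID, GPA}, closure = {Advisor, SID, GPA} → lossy.
Decomposition 3: common = {Major, SID}, closure = {Major, SID} → lossy.

Decomposition 1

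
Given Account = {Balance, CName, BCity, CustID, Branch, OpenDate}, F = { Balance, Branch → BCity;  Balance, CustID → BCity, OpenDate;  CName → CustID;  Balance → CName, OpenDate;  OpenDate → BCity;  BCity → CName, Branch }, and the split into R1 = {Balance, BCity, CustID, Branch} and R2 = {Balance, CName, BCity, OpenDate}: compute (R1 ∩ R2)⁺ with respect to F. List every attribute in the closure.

Balance, CName, BCity, CustID, Branch, OpenDate

R1 ∩ R2 = {Balance, BCity}.
Balance → CName, OpenDate applies, adding CName, OpenDate
BCity → CName, Branch applies, adding Branch
CName → CustID applies, adding CustID
Closure: {Balance, CName, BCity, CustID, Branch, OpenDate}.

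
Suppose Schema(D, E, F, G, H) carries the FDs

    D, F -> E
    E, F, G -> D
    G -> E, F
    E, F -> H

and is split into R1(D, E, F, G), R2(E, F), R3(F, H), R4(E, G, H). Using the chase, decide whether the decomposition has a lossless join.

Chase test. Columns are D, E, F, G, H; row i has aⱼ where attribute j ∈ Ri, else bᵢⱼ.
Initial tableau (one row per fragment):
  row 1: a1 a2 a3 a4 b15
  row 2: b21 a2 a3 b24 b25
  row 3: b31 b32 a3 b34 a5
  row 4: b41 a2 b43 a4 a5
Rows 1 and 4 agree on G; apply G→E, F and equate their E, F entries.
Rows 1 and 2 agree on E, F; apply E, F→H and equate their H entries.
Rows 1 and 4 agree on E, F; apply E, F→H and equate their H entries.
Rows 1 and 4 agree on E, F, G; apply E, F, G→D and equate their D entries.
Row 1 is now all distinguished symbols — the join is lossless.

Yes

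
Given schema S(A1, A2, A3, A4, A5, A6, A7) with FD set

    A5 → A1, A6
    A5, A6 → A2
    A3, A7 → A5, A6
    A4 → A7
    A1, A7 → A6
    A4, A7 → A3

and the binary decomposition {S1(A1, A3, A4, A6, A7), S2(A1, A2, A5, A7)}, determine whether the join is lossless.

No

Common attributes: S1 ∩ S2 = {A1, A7}.
Closure of {A1, A7}: A1, A7 → A6 applies, adding A6. So (A1, A7)⁺ = {A1, A6, A7}.
The closure contains neither all of S1 = {A1, A3, A4, A6, A7} nor all of S2 = {A1, A2, A5, A7}, so the common attributes are not a superkey of either fragment. The join is lossy.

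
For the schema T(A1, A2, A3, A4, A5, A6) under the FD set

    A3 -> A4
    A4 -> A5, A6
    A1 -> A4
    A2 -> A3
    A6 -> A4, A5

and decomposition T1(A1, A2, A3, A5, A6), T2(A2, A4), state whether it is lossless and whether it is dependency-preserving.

Lossless test: (A2)⁺ = {A2, A3, A4, A5, A6}, which contains all of one fragment — lossless.
Dependency preservation: the restricted closure of {A3} across the fragments never reaches {A4}, so A3 → A4 cannot be enforced without a join — not preserved.

lossless but not dependency-preserving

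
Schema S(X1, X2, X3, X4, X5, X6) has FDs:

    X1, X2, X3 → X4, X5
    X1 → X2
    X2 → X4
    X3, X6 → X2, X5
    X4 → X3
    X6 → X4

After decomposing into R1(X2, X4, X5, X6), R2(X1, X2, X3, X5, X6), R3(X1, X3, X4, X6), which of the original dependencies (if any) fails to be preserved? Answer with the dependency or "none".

none

X1, X2, X3 → X4, X5: restricted closure across fragments reaches X4, X5.
X1 → X2 lies within R2.
X2 → X4 lies within R1.
X3, X6 → X2, X5 lies within R2.
X4 → X3 lies within R3.
X6 → X4 lies within R1.
Every dependency is enforceable on the fragments, so the decomposition is dependency-preserving.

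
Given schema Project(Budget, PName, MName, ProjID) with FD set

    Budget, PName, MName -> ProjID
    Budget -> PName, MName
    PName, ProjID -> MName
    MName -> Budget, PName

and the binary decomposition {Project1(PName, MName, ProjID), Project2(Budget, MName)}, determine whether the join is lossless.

Yes

Common attributes: Project1 ∩ Project2 = {MName}.
Closure of {MName}: MName → Budget, PName applies, adding Budget, PName; Budget, PName, MName → ProjID applies, adding ProjID. So (MName)⁺ = {Budget, PName, MName, ProjID}.
This closure contains every attribute of Project1, so Project1 ∩ Project2 → Project1. The join is lossless.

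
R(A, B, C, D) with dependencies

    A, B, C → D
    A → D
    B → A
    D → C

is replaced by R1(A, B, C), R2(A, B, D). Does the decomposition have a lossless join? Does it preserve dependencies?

lossless but not dependency-preserving

Lossless test: (A, B)⁺ = {A, B, C, D}, which contains all of one fragment — lossless.
Dependency preservation: the restricted closure of {D} across the fragments never reaches {C}, so D → C cannot be enforced without a join — not preserved.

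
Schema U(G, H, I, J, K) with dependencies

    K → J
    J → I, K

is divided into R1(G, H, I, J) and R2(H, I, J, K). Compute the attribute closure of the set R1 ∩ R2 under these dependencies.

H, I, J, K

R1 ∩ R2 = {H, I, J}.
J → I, K applies, adding K
Closure: {H, I, J, K}.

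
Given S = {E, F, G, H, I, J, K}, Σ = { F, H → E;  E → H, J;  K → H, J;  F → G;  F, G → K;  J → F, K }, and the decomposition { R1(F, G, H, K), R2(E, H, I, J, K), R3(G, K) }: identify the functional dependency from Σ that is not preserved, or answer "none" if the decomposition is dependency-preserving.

none

F, H → E: restricted closure across fragments reaches E.
E → H, J lies within R2.
K → H, J lies within R2.
F → G lies within R1.
F, G → K lies within R1.
J → F, K: restricted closure across fragments reaches F, K.
Every dependency is enforceable on the fragments, so the decomposition is dependency-preserving.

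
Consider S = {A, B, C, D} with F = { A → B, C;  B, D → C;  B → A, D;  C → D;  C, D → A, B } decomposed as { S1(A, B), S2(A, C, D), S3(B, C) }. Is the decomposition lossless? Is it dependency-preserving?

lossless and dependency-preserving

Lossless test (chase): Rows 1 and 2 agree on A; apply A→B, C and equate their B, C entries. Rows 1 and 2 agree on B; apply B→A, D and equate their A, D entries. Rows 1 and 3 agree on B; apply B→A, D and equate their A, D entries. Row 1 is now all distinguished symbols — the join is lossless.
Dependency preservation: A → B, C; B, D → C; B → A, D; C, D → A, B are not contained in any single fragment, but the restricted closure of each left-hand side across the fragments still reaches the right-hand side; the remaining FDs each lie inside some fragment. All dependencies are preserved.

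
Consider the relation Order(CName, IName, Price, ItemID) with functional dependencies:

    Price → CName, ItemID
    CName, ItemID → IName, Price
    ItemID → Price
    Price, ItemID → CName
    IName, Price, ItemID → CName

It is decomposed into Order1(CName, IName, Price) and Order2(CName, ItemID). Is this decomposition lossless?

Common attributes: Order1 ∩ Order2 = {CName}.
No dependency enlarges {CName}, so (CName)⁺ = {CName}.
The closure contains neither all of Order1 = {CName, IName, Price} nor all of Order2 = {CName, ItemID}, so the common attributes are not a superkey of either fragment. The join is lossy.

No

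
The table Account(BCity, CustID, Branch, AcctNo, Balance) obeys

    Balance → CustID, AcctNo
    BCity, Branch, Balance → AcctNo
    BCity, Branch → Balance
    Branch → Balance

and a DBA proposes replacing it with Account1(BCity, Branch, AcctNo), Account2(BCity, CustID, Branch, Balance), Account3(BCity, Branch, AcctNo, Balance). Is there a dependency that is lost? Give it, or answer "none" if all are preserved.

none

Balance → CustID, AcctNo: restricted closure across fragments reaches CustID, AcctNo.
BCity, Branch, Balance → AcctNo lies within Account3.
BCity, Branch → Balance lies within Account2.
Branch → Balance lies within Account2.
Every dependency is enforceable on the fragments, so the decomposition is dependency-preserving.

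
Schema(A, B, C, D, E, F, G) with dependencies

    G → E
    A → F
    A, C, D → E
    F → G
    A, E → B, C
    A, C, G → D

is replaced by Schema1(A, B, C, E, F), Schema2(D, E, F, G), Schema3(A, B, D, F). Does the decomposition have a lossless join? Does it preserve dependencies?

Lossless test (chase): Rows 1 and 2 agree on F; apply F→G and equate their G entries. Rows 1 and 3 agree on F; apply F→G and equate their G entries. Rows 1 and 3 agree on G; apply G→E and equate their E entries. Rows 1 and 3 agree on A, E; apply A, E→B, C and equate their B, C entries. Rows 1 and 3 agree on A, C, G; apply A, C, G→D and equate their D entries. Row 1 is now all distinguished symbols — the join is lossless.
Dependency preservation: A, C, D → E; A, C, G → D are not contained in any single fragment, but the restricted closure of each left-hand side across the fragments still reaches the right-hand side; the remaining FDs each lie inside some fragment. All dependencies are preserved.

lossless and dependency-preserving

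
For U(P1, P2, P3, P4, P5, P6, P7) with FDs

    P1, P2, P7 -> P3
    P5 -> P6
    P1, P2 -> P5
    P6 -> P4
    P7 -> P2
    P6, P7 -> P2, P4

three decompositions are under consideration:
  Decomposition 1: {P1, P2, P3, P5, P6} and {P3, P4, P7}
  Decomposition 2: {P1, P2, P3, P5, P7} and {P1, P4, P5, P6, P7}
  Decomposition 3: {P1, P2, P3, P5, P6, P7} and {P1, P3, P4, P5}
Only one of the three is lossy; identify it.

Decomposition 1

Decomposition 1: common = {P3}, closure = {P3} → lossy.
Decomposition 2: common = {P1, P5, P7}, closure = {P1, P2, P3, P4, P5, P6, P7} → lossless.
Decomposition 3: common = {P1, P3, P5}, closure = {P1, P3, P4, P5, P6} → lossless.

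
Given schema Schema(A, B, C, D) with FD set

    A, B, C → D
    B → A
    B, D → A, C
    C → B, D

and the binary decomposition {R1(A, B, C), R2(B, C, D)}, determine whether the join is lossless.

Yes

Common attributes: R1 ∩ R2 = {B, C}.
Closure of {B, C}: B → A applies, adding A; C → B, D applies, adding D. So (B, C)⁺ = {A, B, C, D}.
This closure contains every attribute of R1, so R1 ∩ R2 → R1. The join is lossless.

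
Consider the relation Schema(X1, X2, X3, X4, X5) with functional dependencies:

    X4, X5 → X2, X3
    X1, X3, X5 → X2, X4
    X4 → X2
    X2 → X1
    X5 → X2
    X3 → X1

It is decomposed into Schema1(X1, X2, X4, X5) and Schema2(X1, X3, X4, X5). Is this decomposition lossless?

Yes

Common attributes: Schema1 ∩ Schema2 = {X1, X4, X5}.
Closure of {X1, X4, X5}: X4, X5 → X2, X3 applies, adding X2, X3. So (X1, X4, X5)⁺ = {X1, X2, X3, X4, X5}.
This closure contains every attribute of Schema1, so Schema1 ∩ Schema2 → Schema1. The join is lossless.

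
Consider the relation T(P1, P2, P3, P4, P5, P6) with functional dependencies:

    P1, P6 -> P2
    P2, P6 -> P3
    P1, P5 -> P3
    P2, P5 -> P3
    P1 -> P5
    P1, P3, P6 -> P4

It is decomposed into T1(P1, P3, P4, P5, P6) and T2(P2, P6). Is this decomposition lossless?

No

Common attributes: T1 ∩ T2 = {P6}.
No dependency enlarges {P6}, so (P6)⁺ = {P6}.
The closure contains neither all of T1 = {P1, P3, P4, P5, P6} nor all of T2 = {P2, P6}, so the common attributes are not a superkey of either fragment. The join is lossy.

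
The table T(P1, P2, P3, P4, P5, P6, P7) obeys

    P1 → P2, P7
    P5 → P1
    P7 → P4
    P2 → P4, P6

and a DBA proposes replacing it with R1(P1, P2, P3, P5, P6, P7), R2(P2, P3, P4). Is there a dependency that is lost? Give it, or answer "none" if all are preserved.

Check P7 → P4: no single fragment contains all of {P4, P7}, and the restricted closure of {P7} across the fragments never reaches {P4}.
P1 → P2, P7 is preserved.
P5 → P1 is preserved.
P2 → P4, P6 is preserved.

P7 → P4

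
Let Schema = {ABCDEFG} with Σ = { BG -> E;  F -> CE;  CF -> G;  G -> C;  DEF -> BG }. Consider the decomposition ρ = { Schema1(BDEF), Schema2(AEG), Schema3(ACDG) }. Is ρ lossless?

No

Chase test. Columns are ABCDEFG; row i has aⱼ where attribute j ∈ Schemai, else bᵢⱼ.
Initial tableau (one row per fragment):
  row 1: b11 a2 b13 a4 a5 a6 b17
  row 2: a1 b22 b23 b24 a5 b26 a7
  row 3: a1 b32 a3 a4 b35 b36 a7
Rows 2 and 3 agree on G; apply G→C and equate their C entries.
No row becomes fully distinguished — the join is lossy.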